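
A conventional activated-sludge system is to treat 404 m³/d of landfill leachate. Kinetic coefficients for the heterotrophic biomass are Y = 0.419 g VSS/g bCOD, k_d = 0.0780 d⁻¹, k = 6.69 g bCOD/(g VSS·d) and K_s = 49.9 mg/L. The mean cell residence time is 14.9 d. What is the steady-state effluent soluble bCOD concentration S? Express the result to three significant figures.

S ≈ 2.72 mg/L

Effluent substrate depends only on kinetics and SRT: S = K_s(1 + k_d θ_c) / [θ_c(Yk − k_d) − 1] = 49.9 × (1 + 0.0780 × 14.9) / [14.9 × (0.419 × 6.69 − 0.0780) − 1] = 107.9 / 39.60 = 2.724 mg/L.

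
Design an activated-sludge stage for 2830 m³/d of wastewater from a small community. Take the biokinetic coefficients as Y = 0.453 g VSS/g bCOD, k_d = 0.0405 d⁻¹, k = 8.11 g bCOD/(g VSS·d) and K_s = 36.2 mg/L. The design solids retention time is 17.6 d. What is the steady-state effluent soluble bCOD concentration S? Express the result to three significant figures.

S ≈ 0.985 mg/L

Effluent substrate depends only on kinetics and SRT: S = K_s(1 + k_d θ_c) / [θ_c(Yk − k_d) − 1] = 36.2 × (1 + 0.0405 × 17.6) / [17.6 × (0.453 × 8.11 − 0.0405) − 1] = 62.00 / 62.95 = 0.9850 mg/L.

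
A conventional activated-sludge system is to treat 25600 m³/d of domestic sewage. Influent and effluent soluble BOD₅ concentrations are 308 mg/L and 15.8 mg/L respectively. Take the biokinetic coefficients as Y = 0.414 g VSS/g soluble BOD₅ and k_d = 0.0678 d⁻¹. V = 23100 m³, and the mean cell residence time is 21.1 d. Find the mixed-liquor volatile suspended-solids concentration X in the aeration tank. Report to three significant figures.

From V·X·(1 + k_d·θ_c) = Y·Q·(S₀ − S)·θ_c: X = 0.414 × 25600 × (308 − 15.8) × 21.1 / [23100 × (1 + 0.0678 × 21.1)] = 1164 mg/L.

X ≈ 1160 mg/L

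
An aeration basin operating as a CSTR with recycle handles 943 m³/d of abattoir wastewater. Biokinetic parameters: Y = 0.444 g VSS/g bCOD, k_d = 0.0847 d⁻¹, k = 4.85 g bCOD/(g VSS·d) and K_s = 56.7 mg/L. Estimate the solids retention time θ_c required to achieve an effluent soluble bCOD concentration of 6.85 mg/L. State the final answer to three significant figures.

From 1/θ_c = Y·k·S/(K_s + S) − k_d: Y·k·S/(K_s+S) = 0.444 × 4.85 × 6.85 / (56.7 + 6.85) = 0.2321 d⁻¹.
Then 1/θ_c = μ − k_d = 0.2321 − 0.0847 = 0.1474 d⁻¹, giving θ_c = 6.784 d.

θ_c ≈ 6.78 d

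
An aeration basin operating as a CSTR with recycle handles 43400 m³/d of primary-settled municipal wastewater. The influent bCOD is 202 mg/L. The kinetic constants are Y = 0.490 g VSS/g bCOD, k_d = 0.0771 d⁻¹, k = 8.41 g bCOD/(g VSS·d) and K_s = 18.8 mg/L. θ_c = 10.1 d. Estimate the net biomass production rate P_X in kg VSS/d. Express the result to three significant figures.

P_X ≈ 2410 kg VSS/d

Effluent substrate depends only on kinetics and SRT: S = K_s(1 + k_d θ_c) / [θ_c(Yk − k_d) − 1] = 18.8 × (1 + 0.0771 × 10.1) / [10.1 × (0.490 × 8.41 − 0.0771) − 1] = 33.44 / 39.84 = 0.8393 mg/L.
Correct the yield for decay: Y_obs = Y/(1 + k_d θ_c) = 0.490 / (1 + 0.0771 × 10.1) = 0.490 / 1.779 = 0.2755.
Mass of bCOD removed per day: Q(S₀ − S) = 43400 × 201.2 g/m³ = 8730 kg/d.
P_X = Y_obs · Q(S₀ − S) = 0.2755 × 8730 = 2405 kg VSS/d.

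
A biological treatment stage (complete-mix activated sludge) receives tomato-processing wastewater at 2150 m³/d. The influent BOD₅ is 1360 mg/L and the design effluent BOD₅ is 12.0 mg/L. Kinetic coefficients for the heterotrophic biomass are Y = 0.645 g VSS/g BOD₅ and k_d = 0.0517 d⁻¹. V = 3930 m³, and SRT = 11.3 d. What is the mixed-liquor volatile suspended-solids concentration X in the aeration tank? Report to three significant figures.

X ≈ 3390 mg/L

X = Y·Q·ΔS·θ_c / [V·(1 + k_d θ_c)] = 0.645 × 2150 × (1360 − 12.0) × 11.3 / [3930 × (1 + 0.0517 × 11.3)] = 3393 mg/L.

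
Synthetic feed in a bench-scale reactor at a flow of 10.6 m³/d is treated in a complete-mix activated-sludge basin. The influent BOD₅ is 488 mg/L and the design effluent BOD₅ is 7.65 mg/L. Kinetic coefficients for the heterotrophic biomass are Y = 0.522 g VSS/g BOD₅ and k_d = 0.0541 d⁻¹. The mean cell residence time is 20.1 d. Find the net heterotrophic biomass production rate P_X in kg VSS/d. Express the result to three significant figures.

The observed yield is Y_obs = Y/(1 + k_d·θ_c) = 0.522 / (1 + 0.0541 × 20.1) = 0.522 / 2.087 = 0.2501 g VSS per g BOD₅ removed.
Mass of BOD₅ removed per day: Q(S₀ − S) = 10.6 × 480.4 g/m³ = 5.092 kg/d.
P_X = Y_obs · Q(S₀ − S) = 0.2501 × 5.092 = 1.273 kg VSS/d.

P_X ≈ 1.27 kg VSS/d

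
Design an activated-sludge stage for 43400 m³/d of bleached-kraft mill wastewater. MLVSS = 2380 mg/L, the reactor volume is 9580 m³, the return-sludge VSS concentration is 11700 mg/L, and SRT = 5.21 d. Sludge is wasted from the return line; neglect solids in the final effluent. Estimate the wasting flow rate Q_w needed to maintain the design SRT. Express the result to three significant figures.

Q_w ≈ 374 m³/d

Wasting from the return line (neglecting effluent solids): Q_w = V·X / (θ_c·X_r) = 9580 × 2380 / (5.21 × 11700) = 374.0 m³/d.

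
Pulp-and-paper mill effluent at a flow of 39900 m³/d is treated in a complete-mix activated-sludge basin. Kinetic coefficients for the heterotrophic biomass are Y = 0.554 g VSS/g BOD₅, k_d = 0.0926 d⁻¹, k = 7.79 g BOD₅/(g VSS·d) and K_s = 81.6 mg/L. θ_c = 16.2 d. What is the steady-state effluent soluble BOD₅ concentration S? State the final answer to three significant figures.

Effluent substrate depends only on kinetics and SRT: S = K_s(1 + k_d θ_c) / [θ_c(Yk − k_d) − 1] = 81.6 × (1 + 0.0926 × 16.2) / [16.2 × (0.554 × 7.79 − 0.0926) − 1] = 204.0 / 67.41 = 3.026 mg/L.

S ≈ 3.03 mg/L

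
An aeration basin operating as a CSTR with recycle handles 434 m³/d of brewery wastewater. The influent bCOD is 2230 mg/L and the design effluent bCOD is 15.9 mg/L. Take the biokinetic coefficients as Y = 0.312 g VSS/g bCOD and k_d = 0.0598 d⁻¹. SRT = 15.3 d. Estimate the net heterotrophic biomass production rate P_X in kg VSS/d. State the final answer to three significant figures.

Y_obs = Y / (1 + k_d θ_c) = 0.312 / (1 + 0.0598 × 15.3) = 0.312 / 1.915 = 0.1629.
Substrate removed = Q·(S₀ − S) = 434 m³/d × (2230 − 15.9) g/m³ = 9.61×10^5 g/d = 960.9 kg/d.
Net biomass production P_X = Y_obs × Q·(S₀ − S) = 0.1629 × 960.9 = 156.6 kg VSS/d.

P_X ≈ 157 kg VSS/d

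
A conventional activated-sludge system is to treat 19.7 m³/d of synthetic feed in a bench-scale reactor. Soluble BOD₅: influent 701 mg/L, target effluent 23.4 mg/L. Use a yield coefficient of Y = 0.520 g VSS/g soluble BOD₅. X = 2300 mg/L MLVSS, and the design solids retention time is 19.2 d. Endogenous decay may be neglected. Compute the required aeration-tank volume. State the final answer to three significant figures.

With k_d = 0 the design equation reduces to V = Y Q (S₀−S) θ_c / X = 0.520 × 19.7 × (701 − 23.4) × 19.2 / 2300 = 57.95 m³.

V ≈ 57.9 m³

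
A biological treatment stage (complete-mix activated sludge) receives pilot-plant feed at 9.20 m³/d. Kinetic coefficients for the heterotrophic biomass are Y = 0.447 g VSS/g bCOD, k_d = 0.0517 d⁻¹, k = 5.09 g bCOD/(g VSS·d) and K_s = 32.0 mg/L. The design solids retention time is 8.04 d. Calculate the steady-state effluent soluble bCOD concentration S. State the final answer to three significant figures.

S ≈ 2.68 mg/L

Effluent substrate depends only on kinetics and SRT: S = K_s(1 + k_d θ_c) / [θ_c(Yk − k_d) − 1] = 32.0 × (1 + 0.0517 × 8.04) / [8.04 × (0.447 × 5.09 − 0.0517) − 1] = 45.30 / 16.88 = 2.684 mg/L.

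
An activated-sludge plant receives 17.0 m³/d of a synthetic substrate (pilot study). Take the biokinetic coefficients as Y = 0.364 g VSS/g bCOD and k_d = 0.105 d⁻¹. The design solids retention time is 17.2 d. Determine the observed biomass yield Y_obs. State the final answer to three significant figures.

The observed yield is Y_obs = Y/(1 + k_d·θ_c) = 0.364 / (1 + 0.105 × 17.2) = 0.364 / 2.806 = 0.1297 g VSS per g bCOD removed.

Y_obs ≈ 0.130 g VSS/g bCOD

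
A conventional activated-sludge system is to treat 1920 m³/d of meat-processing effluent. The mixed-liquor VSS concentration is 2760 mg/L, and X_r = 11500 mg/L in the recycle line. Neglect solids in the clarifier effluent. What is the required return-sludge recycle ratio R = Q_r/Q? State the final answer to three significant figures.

R ≈ 0.316

R = Q_r/Q = X/(X_r − X) = 2760 / (11500 − 2760) = 0.3158.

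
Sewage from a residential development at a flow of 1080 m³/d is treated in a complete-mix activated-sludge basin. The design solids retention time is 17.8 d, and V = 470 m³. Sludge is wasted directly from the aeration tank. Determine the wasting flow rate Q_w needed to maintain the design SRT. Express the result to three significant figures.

With mixed-liquor wasting, θ_c = V/Q_w, so Q_w = V/θ_c = 470.0/17.8 = 26.40 m³/d.

Q_w ≈ 26.4 m³/d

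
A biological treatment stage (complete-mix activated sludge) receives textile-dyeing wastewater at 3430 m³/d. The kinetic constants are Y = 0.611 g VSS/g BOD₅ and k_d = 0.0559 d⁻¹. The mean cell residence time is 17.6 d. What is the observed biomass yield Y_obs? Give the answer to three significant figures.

Y_obs ≈ 0.308 g VSS/g BOD₅

Y_obs = Y / (1 + k_d θ_c) = 0.611 / (1 + 0.0559 × 17.6) = 0.611 / 1.984 = 0.3080.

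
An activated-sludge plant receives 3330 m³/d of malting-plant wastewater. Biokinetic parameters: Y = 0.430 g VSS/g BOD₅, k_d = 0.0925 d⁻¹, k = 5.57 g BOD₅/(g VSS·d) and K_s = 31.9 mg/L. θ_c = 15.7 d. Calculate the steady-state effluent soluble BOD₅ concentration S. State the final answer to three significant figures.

For a completely mixed reactor with recycle the Lawrence–McCarty relation gives S = K_s·(1 + k_d·θ_c) / [θ_c·(Y·k − k_d) − 1] = 31.9 × (1 + 0.0925 × 15.7) / [15.7 × (0.430 × 5.57 − 0.0925) − 1] = 78.23 / 35.15 = 2.225 mg/L.

S ≈ 2.23 mg/L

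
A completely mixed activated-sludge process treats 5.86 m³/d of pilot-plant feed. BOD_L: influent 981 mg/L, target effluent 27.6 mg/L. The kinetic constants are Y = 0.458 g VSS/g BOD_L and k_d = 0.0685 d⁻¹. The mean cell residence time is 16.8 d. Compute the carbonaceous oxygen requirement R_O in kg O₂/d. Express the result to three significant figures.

The observed yield is Y_obs = Y/(1 + k_d·θ_c) = 0.458 / (1 + 0.0685 × 16.8) = 0.458 / 2.151 = 0.2129 g VSS per g BOD_L removed.
Q·(S₀ − S) = 5.86 × (981 − 27.6) × 10⁻³ = 5.587 kg/d removed.
P_X = Y_obs·Q·(S₀ − S) = 0.2129 × 5.587 = 1.190 kg VSS/d.
R_O = Q·ΔS − 1.42 P_X = 5.587 − 1.689 = 3.898 kg O₂/d.

R_O ≈ 3.90 kg O₂/d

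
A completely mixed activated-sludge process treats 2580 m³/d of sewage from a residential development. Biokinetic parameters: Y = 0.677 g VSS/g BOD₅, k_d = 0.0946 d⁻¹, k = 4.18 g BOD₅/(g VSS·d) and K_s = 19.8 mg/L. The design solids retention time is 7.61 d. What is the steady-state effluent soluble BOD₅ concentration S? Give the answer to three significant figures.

S ≈ 1.72 mg/L

From the Monod/SRT balance for a CMAS, S = K_s·(1+k_d θ_c)/[θ_c·(Y k − k_d) − 1] = 19.8 × (1 + 0.0946 × 7.61) / [7.61 × (0.677 × 4.18 − 0.0946) − 1] = 34.05 / 19.82 = 1.719 mg/L.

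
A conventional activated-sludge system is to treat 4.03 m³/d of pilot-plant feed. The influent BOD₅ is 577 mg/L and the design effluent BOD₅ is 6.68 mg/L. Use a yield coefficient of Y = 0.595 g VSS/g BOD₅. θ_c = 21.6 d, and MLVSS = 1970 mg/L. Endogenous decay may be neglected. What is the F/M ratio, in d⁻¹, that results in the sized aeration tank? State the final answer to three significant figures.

F/M ≈ 0.0787 d⁻¹

With k_d = 0 the design equation reduces to V = Y Q (S₀−S) θ_c / X = 0.595 × 4.03 × (577 − 6.68) × 21.6 / 1970 = 14.99 m³.
F/M = Q·S₀ / (V·X) = 4.03 × 577 / (14.99 × 1970) = 0.07872 g BOD₅·(g VSS·d)⁻¹.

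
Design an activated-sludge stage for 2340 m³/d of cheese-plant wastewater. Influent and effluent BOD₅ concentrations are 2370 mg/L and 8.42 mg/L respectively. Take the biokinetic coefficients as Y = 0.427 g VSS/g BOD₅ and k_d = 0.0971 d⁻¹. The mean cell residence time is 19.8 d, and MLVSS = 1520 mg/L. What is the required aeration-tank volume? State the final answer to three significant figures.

V ≈ 10500 m³

Steady-state biomass mass balance: V·X·(1 + k_d·θ_c) = Y·Q·(S₀ − S)·θ_c, so V = 0.427 × 2340 × (2370 − 8.42) × 19.8 / [1520 × (1 + 0.0971 × 19.8)] = 4.67×10^7 / 4442 = 10517 m³.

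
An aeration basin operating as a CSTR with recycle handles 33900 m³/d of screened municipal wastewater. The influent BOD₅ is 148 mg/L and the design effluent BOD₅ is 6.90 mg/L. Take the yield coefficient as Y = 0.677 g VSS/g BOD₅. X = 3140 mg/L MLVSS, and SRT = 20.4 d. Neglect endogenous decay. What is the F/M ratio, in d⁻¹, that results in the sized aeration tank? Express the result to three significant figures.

Biomass mass balance (decay neglected): V·X = Y·Q·(S₀ − S)·θ_c, so V = 0.677 × 33900 × (148 − 6.90) × 20.4 / 3140 = 21039 m³.
F/M = applied load / biomass = Q·S₀/(V·X) = 33900 × 148 / (21039 × 3140) = 0.07595 d⁻¹.

F/M ≈ 0.0759 d⁻¹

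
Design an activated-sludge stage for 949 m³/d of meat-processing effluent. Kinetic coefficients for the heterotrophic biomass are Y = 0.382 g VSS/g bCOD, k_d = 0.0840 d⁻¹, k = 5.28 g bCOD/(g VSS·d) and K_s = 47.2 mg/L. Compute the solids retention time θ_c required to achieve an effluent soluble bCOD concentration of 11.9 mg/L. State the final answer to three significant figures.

From 1/θ_c = Y·k·S/(K_s + S) − k_d: Y·k·S/(K_s+S) = 0.382 × 5.28 × 11.9 / (47.2 + 11.9) = 0.4061 d⁻¹.
1/θ_c = 0.4061 − 0.0840 = 0.3221 d⁻¹, so θ_c = 3.104 d.

θ_c ≈ 3.10 d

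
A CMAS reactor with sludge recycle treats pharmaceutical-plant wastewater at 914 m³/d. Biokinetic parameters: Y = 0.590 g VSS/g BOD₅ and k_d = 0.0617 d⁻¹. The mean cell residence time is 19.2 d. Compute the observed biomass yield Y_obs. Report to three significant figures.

The observed yield is Y_obs = Y/(1 + k_d·θ_c) = 0.590 / (1 + 0.0617 × 19.2) = 0.590 / 2.185 = 0.2701 g VSS per g BOD₅ removed.

Y_obs ≈ 0.270 g VSS/g BOD₅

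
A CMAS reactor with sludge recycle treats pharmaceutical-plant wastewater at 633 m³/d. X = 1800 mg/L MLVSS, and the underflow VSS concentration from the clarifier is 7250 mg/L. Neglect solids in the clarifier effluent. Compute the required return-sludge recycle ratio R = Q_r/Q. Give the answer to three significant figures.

R ≈ 0.330

R = Q_r/Q = X/(X_r − X) = 1800 / (7250 − 1800) = 0.3303.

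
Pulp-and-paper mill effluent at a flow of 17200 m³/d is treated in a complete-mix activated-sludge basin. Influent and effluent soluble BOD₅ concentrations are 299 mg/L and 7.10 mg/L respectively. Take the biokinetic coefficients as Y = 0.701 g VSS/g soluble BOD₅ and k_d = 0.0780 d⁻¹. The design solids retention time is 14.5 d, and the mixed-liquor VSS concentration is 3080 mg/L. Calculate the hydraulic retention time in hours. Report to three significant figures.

From the SRT design equation V = Y Q (S₀−S) θ_c / [X (1 + k_d θ_c)] = 0.701 × 17200 × (299 − 7.10) × 14.5 / [3080 × (1 + 0.0780 × 14.5)] = 5.1×10^7 / 6563 = 7775 m³.
HRT = V/Q = 7775 m³ / 17200 m³·d⁻¹ = 0.4520 d × 24 = 10.85 h.

τ ≈ 10.8 h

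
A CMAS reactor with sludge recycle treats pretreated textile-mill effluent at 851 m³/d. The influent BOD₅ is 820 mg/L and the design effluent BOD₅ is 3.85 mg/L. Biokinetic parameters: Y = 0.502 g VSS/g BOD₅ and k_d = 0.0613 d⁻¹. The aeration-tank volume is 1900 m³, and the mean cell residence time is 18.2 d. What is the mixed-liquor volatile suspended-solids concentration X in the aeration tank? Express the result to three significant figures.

X ≈ 1580 mg/L

X = Y·Q·ΔS·θ_c / [V·(1 + k_d θ_c)] = 0.502 × 851 × (820 − 3.85) × 18.2 / [1900 × (1 + 0.0613 × 18.2)] = 1579 mg/L.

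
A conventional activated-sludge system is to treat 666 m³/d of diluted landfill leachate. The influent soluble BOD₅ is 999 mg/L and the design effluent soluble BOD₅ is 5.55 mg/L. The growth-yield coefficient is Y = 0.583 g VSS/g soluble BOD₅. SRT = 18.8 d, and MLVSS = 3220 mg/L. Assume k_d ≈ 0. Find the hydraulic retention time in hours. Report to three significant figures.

Biomass mass balance (decay neglected): V·X = Y·Q·(S₀ − S)·θ_c, so V = 0.583 × 666 × (999 − 5.55) × 18.8 / 3220 = 2252 m³.
Hydraulic retention time τ = V/Q = 2252 / 666 = 3.382 d = 81.16 h.

τ ≈ 81.2 h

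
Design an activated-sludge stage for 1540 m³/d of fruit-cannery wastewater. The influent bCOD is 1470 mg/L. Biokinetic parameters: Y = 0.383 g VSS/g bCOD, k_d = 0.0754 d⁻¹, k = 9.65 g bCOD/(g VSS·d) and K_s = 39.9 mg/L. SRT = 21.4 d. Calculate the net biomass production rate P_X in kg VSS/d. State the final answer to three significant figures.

P_X ≈ 331 kg VSS/d

From the Monod/SRT balance for a CMAS, S = K_s·(1+k_d θ_c)/[θ_c·(Y k − k_d) − 1] = 39.9 × (1 + 0.0754 × 21.4) / [21.4 × (0.383 × 9.65 − 0.0754) − 1] = 104.3 / 76.48 = 1.364 mg/L.
Y_obs = Y / (1 + k_d θ_c) = 0.383 / (1 + 0.0754 × 21.4) = 0.383 / 2.614 = 0.1465.
Substrate removed = Q·(S₀ − S) = 1540 m³/d × (1470 − 1.36) g/m³ = 2.26×10^6 g/d = 2262 kg/d.
Biomass produced: P_X = Y_obs·Q·ΔS = 0.1465 × 2262 ≈ 331.4 kg VSS/d.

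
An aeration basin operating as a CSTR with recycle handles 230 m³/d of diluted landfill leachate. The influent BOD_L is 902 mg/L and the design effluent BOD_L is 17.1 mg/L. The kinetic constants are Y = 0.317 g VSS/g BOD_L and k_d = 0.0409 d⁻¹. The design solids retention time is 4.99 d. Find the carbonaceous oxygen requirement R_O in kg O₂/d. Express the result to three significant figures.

R_O ≈ 127 kg O₂/d

Y_obs = Y / (1 + k_d θ_c) = 0.317 / (1 + 0.0409 × 4.99) = 0.317 / 1.204 = 0.2633.
Mass of BOD_L removed per day: Q(S₀ − S) = 230 × 884.9 g/m³ = 203.5 kg/d.
Net sludge production P_X = 0.2633 × 203.5 = 53.58 kg VSS/d.
Carbonaceous O₂ demand = substrate oxidised − cell-mass equivalent = 203.5 − 1.42 × 53.58 = 127.4 kg O₂/d.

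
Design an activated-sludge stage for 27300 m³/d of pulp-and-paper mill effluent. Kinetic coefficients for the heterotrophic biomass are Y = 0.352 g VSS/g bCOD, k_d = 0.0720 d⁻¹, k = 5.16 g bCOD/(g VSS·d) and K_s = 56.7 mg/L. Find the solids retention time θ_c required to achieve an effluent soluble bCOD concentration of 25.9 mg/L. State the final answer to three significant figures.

θ_c ≈ 2.01 d

Specific growth rate at S = 25.9 mg/L: μ = YkS/(K_s+S) = 0.352·5.16·25.9/(56.7+25.9) = 0.5695 d⁻¹.
θ_c = 1/(μ − k_d) = 1/(0.5695 − 0.0720) = 1/0.4975 = 2.010 d.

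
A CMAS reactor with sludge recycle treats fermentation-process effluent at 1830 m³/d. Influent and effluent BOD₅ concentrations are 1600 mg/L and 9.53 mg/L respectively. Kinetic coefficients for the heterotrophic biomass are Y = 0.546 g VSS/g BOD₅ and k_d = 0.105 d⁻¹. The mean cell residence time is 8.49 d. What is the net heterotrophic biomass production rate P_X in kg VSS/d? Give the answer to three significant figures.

The observed yield is Y_obs = Y/(1 + k_d·θ_c) = 0.546 / (1 + 0.105 × 8.49) = 0.546 / 1.891 = 0.2887 g VSS per g BOD₅ removed.
ΔS = 1600 − 9.53 = 1590 mg/L, so the substrate removal rate is 1830 × 1590/1000 = 2911 kg BOD₅/d.
Biomass produced: P_X = Y_obs·Q·ΔS = 0.2887 × 2911 ≈ 840.2 kg VSS/d.

P_X ≈ 840 kg VSS/d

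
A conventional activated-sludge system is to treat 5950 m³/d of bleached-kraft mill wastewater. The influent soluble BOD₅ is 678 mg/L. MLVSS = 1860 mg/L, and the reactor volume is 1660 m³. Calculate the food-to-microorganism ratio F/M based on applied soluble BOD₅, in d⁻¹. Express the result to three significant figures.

F/M ≈ 1.31 d⁻¹

F/M = Q·S₀ / (V·X) = 5950 × 678 / (1660 × 1860) = 1.307 g soluble BOD₅·(g VSS·d)⁻¹.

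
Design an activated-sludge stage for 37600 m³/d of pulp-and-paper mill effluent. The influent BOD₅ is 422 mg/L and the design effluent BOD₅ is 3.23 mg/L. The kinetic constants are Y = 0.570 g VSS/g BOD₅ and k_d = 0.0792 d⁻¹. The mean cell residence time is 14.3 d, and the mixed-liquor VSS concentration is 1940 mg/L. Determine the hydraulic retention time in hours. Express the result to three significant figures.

τ ≈ 19.8 h

Steady-state biomass mass balance: V·X·(1 + k_d·θ_c) = Y·Q·(S₀ − S)·θ_c, so V = 0.570 × 37600 × (422 − 3.23) × 14.3 / [1940 × (1 + 0.0792 × 14.3)] = 1.28×10^8 / 4137 = 31022 m³.
Hydraulic retention time τ = V/Q = 31022 / 37600 = 0.8251 d = 19.80 h.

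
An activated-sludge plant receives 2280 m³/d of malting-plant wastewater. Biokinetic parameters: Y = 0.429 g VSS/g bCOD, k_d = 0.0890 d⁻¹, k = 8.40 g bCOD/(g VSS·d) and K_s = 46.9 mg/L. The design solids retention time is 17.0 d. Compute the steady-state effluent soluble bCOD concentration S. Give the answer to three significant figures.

Effluent substrate depends only on kinetics and SRT: S = K_s(1 + k_d θ_c) / [θ_c(Yk − k_d) − 1] = 46.9 × (1 + 0.0890 × 17.0) / [17.0 × (0.429 × 8.40 − 0.0890) − 1] = 117.9 / 58.75 = 2.006 mg/L.

S ≈ 2.01 mg/L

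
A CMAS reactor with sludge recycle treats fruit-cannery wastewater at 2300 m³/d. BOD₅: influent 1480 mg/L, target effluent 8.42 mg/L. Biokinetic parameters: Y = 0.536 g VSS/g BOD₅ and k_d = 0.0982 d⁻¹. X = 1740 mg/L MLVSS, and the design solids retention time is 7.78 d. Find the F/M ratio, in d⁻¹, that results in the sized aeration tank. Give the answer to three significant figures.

Steady-state biomass mass balance: V·X·(1 + k_d·θ_c) = Y·Q·(S₀ − S)·θ_c, so V = 0.536 × 2300 × (1480 − 8.42) × 7.78 / [1740 × (1 + 0.0982 × 7.78)] = 1.41×10^7 / 3069 = 4598 m³.
F/M = applied load / biomass = Q·S₀/(V·X) = 2300 × 1480 / (4598 × 1740) = 0.4254 d⁻¹.

F/M ≈ 0.425 d⁻¹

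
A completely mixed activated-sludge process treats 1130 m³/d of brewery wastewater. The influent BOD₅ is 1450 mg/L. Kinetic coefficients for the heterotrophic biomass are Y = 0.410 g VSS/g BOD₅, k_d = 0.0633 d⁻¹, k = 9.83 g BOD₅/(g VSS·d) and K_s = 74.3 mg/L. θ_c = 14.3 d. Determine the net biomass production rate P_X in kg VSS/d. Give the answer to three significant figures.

P_X ≈ 352 kg VSS/d

From the Monod/SRT balance for a CMAS, S = K_s·(1+k_d θ_c)/[θ_c·(Y k − k_d) − 1] = 74.3 × (1 + 0.0633 × 14.3) / [14.3 × (0.410 × 9.83 − 0.0633) − 1] = 141.6 / 55.73 = 2.540 mg/L.
The observed yield is Y_obs = Y/(1 + k_d·θ_c) = 0.410 / (1 + 0.0633 × 14.3) = 0.410 / 1.905 = 0.2152 g VSS per g BOD₅ removed.
ΔS = 1450 − 2.54 = 1447 mg/L, so the substrate removal rate is 1130 × 1447/1000 = 1636 kg BOD₅/d.
So the net sludge growth is P_X = 0.2152 × 1636 = 352.0 kg VSS/d.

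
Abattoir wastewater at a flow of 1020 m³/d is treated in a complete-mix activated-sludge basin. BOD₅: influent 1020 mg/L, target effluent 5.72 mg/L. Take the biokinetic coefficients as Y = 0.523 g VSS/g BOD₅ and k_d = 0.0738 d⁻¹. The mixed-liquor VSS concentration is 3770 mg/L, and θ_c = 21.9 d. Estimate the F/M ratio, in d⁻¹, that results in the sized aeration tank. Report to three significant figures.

F/M ≈ 0.230 d⁻¹

From the SRT design equation V = Y Q (S₀−S) θ_c / [X (1 + k_d θ_c)] = 0.523 × 1020 × (1020 − 5.72) × 21.9 / [3770 × (1 + 0.0738 × 21.9)] = 1.18×10^7 / 9863 = 1201 m³.
Food-to-microorganism ratio F/M = Q S₀ / (V X) = 1020 × 1020 / (1201 × 3770) = 0.2297 d⁻¹.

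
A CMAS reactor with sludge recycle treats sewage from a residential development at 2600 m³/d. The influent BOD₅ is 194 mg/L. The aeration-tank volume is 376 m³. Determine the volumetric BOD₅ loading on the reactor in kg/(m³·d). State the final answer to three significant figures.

Volumetric loading L_v = Q·S₀ / V = 2600 × 194 g/m³ / 376.0 m³ = 1341 g/(m³·d) = 1.341 kg BOD₅/(m³·d).

L_v ≈ 1.34 kg BOD₅/(m³·d)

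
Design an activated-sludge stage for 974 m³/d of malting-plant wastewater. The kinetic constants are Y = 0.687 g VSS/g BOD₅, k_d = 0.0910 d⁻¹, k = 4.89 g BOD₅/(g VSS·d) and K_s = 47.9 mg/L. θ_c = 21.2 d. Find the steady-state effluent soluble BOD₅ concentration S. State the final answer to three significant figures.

From the Monod/SRT balance for a CMAS, S = K_s·(1+k_d θ_c)/[θ_c·(Y k − k_d) − 1] = 47.9 × (1 + 0.0910 × 21.2) / [21.2 × (0.687 × 4.89 − 0.0910) − 1] = 140.3 / 68.29 = 2.055 mg/L.

S ≈ 2.05 mg/L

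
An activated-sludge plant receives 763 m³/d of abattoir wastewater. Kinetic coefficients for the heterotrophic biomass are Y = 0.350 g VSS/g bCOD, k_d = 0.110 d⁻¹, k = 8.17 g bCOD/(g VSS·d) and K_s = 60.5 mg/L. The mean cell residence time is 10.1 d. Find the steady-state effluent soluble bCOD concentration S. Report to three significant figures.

Effluent substrate depends only on kinetics and SRT: S = K_s(1 + k_d θ_c) / [θ_c(Yk − k_d) − 1] = 60.5 × (1 + 0.110 × 10.1) / [10.1 × (0.350 × 8.17 − 0.110) − 1] = 127.7 / 26.77 = 4.771 mg/L.

S ≈ 4.77 mg/L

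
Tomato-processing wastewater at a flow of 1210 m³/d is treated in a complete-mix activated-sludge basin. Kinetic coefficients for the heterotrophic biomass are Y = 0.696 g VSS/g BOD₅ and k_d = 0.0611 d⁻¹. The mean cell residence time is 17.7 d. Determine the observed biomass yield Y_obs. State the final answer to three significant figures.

Y_obs ≈ 0.334 g VSS/g BOD₅

Correct the yield for decay: Y_obs = Y/(1 + k_d θ_c) = 0.696 / (1 + 0.0611 × 17.7) = 0.696 / 2.081 = 0.3344.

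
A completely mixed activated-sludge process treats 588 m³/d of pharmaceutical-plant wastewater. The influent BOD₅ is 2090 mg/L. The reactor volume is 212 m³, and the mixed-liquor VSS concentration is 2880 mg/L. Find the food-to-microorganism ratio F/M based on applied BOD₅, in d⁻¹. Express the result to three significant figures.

F/M = Q·S₀ / (V·X) = 588 × 2090 / (212.0 × 2880) = 2.013 g BOD₅·(g VSS·d)⁻¹.

F/M ≈ 2.01 d⁻¹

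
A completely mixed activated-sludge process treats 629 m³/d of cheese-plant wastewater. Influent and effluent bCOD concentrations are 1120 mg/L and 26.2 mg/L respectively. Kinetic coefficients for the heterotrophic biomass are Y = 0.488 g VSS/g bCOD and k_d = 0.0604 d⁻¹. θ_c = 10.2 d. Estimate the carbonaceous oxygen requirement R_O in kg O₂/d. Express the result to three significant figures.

The observed yield is Y_obs = Y/(1 + k_d·θ_c) = 0.488 / (1 + 0.0604 × 10.2) = 0.488 / 1.616 = 0.3020 g VSS per g bCOD removed.
Q·(S₀ − S) = 629 × (1120 − 26.2) × 10⁻³ = 688.0 kg/d removed.
Biomass synthesised: P_X = Y_obs × 688.0 = 207.8 kg VSS/d.
R_O = Q·(S₀ − S) − 1.42·P_X = 688.0 − 1.42 × 207.8 = 393.0 kg O₂/d.

R_O ≈ 393 kg O₂/d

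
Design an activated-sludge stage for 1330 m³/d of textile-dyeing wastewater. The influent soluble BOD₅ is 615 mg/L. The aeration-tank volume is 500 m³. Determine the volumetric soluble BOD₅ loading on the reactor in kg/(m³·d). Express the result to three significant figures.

Applied soluble BOD₅ load per unit volume = Q·S₀/V = (1330 × 615/1000)/500.0 = 1.636 kg soluble BOD₅·m⁻³·d⁻¹.

L_v ≈ 1.64 kg soluble BOD₅/(m³·d)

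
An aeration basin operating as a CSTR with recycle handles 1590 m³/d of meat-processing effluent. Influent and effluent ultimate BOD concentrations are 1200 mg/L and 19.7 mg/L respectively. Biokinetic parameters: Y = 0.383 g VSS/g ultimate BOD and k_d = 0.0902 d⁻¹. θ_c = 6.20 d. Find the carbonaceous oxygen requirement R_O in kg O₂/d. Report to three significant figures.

Correct the yield for decay: Y_obs = Y/(1 + k_d θ_c) = 0.383 / (1 + 0.0902 × 6.20) = 0.383 / 1.559 = 0.2456.
ΔS = 1200 − 19.7 = 1180 mg/L, so the substrate removal rate is 1590 × 1180/1000 = 1877 kg ultimate BOD/d.
P_X = Y_obs·Q·(S₀ − S) = 0.2456 × 1877 = 461.0 kg VSS/d.
R_O = Q·(S₀ − S) − 1.42·P_X = 1877 − 1.42 × 461.0 = 1222 kg O₂/d.

R_O ≈ 1220 kg O₂/d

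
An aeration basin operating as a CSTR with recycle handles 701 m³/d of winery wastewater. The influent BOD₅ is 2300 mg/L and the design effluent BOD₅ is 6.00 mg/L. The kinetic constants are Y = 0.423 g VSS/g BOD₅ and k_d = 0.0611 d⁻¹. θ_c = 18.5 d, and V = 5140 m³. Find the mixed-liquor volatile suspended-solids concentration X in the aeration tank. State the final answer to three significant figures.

X ≈ 1150 mg/L

From V·X·(1 + k_d·θ_c) = Y·Q·(S₀ − S)·θ_c: X = 0.423 × 701 × (2300 − 6.00) × 18.5 / [5140 × (1 + 0.0611 × 18.5)] = 1149 mg/L.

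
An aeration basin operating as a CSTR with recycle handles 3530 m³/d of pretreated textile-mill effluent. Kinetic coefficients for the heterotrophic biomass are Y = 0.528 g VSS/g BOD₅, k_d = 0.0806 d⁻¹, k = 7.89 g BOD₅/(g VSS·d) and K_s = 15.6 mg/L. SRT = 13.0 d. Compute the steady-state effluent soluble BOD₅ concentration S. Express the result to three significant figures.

Effluent substrate depends only on kinetics and SRT: S = K_s(1 + k_d θ_c) / [θ_c(Yk − k_d) − 1] = 15.6 × (1 + 0.0806 × 13.0) / [13.0 × (0.528 × 7.89 − 0.0806) − 1] = 31.95 / 52.11 = 0.6131 mg/L.

S ≈ 0.613 mg/L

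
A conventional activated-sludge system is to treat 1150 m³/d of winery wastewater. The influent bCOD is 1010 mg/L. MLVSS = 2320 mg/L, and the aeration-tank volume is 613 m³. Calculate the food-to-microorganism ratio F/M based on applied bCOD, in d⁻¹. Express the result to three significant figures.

F/M ≈ 0.817 d⁻¹

Food-to-microorganism ratio F/M = Q S₀ / (V X) = 1150 × 1010 / (613.0 × 2320) = 0.8167 d⁻¹.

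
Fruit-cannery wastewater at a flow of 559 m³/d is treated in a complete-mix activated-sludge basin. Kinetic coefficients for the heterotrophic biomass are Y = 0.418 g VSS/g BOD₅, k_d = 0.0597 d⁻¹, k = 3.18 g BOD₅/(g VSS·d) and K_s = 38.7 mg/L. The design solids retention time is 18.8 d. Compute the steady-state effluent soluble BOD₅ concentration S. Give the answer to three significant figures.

S ≈ 3.59 mg/L

For a completely mixed reactor with recycle the Lawrence–McCarty relation gives S = K_s·(1 + k_d·θ_c) / [θ_c·(Y·k − k_d) − 1] = 38.7 × (1 + 0.0597 × 18.8) / [18.8 × (0.418 × 3.18 − 0.0597) − 1] = 82.14 / 22.87 = 3.592 mg/L.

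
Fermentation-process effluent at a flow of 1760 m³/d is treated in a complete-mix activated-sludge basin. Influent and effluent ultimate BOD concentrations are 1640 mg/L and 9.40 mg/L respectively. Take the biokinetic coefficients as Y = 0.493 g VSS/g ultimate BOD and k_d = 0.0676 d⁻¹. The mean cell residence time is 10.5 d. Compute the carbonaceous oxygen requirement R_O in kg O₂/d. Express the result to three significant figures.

Y_obs = Y / (1 + k_d θ_c) = 0.493 / (1 + 0.0676 × 10.5) = 0.493 / 1.710 = 0.2883.
Substrate removed = Q·(S₀ − S) = 1760 m³/d × (1640 − 9.40) g/m³ = 2.87×10^6 g/d = 2870 kg/d.
Biomass synthesised: P_X = Y_obs × 2870 = 827.5 kg VSS/d.
R_O = Q·ΔS − 1.42 P_X = 2870 − 1175 = 1695 kg O₂/d.

R_O ≈ 1690 kg O₂/d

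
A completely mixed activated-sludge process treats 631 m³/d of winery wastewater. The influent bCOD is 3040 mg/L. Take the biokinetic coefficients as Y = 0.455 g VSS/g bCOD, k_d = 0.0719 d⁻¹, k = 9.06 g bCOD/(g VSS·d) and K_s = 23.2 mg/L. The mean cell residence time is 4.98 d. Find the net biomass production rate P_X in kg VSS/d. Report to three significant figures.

For a completely mixed reactor with recycle the Lawrence–McCarty relation gives S = K_s·(1 + k_d·θ_c) / [θ_c·(Y·k − k_d) − 1] = 23.2 × (1 + 0.0719 × 4.98) / [4.98 × (0.455 × 9.06 − 0.0719) − 1] = 31.51 / 19.17 = 1.643 mg/L.
Y_obs = Y / (1 + k_d θ_c) = 0.455 / (1 + 0.0719 × 4.98) = 0.455 / 1.358 = 0.3350.
ΔS = 3040 − 1.64 = 3038 mg/L, so the substrate removal rate is 631 × 3038/1000 = 1917 kg bCOD/d.
So the net sludge growth is P_X = 0.3350 × 1917 = 642.3 kg VSS/d.

P_X ≈ 642 kg VSS/d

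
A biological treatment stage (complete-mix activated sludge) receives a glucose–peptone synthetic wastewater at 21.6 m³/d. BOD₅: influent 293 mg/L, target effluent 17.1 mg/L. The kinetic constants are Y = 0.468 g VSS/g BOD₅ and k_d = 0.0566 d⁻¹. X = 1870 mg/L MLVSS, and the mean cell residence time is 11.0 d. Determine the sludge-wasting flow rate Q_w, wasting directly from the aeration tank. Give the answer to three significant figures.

Steady-state biomass mass balance: V·X·(1 + k_d·θ_c) = Y·Q·(S₀ − S)·θ_c, so V = 0.468 × 21.6 × (293 − 17.1) × 11.0 / [1870 × (1 + 0.0566 × 11.0)] = 3.07×10^4 / 3034 = 10.11 m³.
For wasting at MLVSS concentration, Q_w = V/θ_c = 10.11/11.0 = 0.9192 m³/d.

Q_w ≈ 0.919 m³/d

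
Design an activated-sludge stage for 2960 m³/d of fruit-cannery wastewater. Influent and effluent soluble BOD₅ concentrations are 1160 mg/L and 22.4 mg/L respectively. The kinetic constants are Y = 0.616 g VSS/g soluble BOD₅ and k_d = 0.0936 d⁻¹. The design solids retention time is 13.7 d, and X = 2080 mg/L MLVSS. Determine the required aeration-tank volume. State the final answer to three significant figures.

V ≈ 5990 m³

Steady-state biomass mass balance: V·X·(1 + k_d·θ_c) = Y·Q·(S₀ − S)·θ_c, so V = 0.616 × 2960 × (1160 − 22.4) × 13.7 / [2080 × (1 + 0.0936 × 13.7)] = 2.84×10^7 / 4747 = 5986 m³.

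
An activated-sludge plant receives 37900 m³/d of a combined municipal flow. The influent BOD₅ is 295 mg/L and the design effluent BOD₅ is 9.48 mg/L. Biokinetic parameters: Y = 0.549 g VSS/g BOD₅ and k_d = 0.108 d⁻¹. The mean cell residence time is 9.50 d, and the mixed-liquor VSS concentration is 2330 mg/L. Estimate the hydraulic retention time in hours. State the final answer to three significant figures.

τ ≈ 7.57 h

Rearranging the biomass balance for a CMAS with decay, V = Y·Q·ΔS·θ_c / [X·(1+k_d θ_c)] = 0.549 × 37900 × (295 − 9.48) × 9.50 / [2330 × (1 + 0.108 × 9.50)] = 5.64×10^7 / 4721 = 11956 m³.
τ = V/Q = 11956/37900 = 0.3155 d, or 7.571 h.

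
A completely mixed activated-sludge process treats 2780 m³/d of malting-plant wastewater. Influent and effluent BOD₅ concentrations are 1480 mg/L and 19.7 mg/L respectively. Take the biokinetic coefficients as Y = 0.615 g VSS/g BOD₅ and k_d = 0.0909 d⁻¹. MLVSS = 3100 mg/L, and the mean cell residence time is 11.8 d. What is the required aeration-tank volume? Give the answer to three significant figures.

V ≈ 4590 m³

Rearranging the biomass balance for a CMAS with decay, V = Y·Q·ΔS·θ_c / [X·(1+k_d θ_c)] = 0.615 × 2780 × (1480 − 19.7) × 11.8 / [3100 × (1 + 0.0909 × 11.8)] = 2.95×10^7 / 6425 = 4585 m³.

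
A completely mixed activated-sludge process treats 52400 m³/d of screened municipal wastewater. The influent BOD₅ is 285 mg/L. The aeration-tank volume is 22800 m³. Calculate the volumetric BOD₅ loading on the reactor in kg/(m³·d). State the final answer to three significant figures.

Applied BOD₅ load per unit volume = Q·S₀/V = (52400 × 285/1000)/22800 = 0.6550 kg BOD₅·m⁻³·d⁻¹.

L_v ≈ 0.655 kg BOD₅/(m³·d)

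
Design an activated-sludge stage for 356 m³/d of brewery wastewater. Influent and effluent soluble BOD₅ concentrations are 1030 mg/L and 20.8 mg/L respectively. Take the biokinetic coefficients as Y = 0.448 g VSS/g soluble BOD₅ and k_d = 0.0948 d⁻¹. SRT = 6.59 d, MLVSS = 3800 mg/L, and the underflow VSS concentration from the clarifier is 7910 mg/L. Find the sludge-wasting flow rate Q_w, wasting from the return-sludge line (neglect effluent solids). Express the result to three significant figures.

From the SRT design equation V = Y Q (S₀−S) θ_c / [X (1 + k_d θ_c)] = 0.448 × 356 × (1030 − 20.8) × 6.59 / [3800 × (1 + 0.0948 × 6.59)] = 1.06×10^6 / 6174 = 171.8 m³.
Wasting from the return line (neglecting effluent solids): Q_w = V·X / (θ_c·X_r) = 171.8 × 3800 / (6.59 × 7910) = 12.52 m³/d.

Q_w ≈ 12.5 m³/d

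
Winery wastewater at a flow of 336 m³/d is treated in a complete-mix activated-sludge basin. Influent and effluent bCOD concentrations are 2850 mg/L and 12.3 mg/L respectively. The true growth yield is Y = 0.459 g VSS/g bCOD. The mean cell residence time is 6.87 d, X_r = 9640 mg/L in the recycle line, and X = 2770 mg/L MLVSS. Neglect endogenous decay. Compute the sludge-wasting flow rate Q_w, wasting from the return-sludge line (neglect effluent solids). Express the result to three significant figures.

Q_w ≈ 45.4 m³/d

V·X = Y·Q·ΔS·θ_c gives V = 0.459 × 336 × (2850 − 12.3) × 6.87 / 2770 = 1085 m³.
Wasting from the return line (neglecting effluent solids): Q_w = V·X / (θ_c·X_r) = 1085 × 2770 / (6.87 × 9640) = 45.40 m³/d.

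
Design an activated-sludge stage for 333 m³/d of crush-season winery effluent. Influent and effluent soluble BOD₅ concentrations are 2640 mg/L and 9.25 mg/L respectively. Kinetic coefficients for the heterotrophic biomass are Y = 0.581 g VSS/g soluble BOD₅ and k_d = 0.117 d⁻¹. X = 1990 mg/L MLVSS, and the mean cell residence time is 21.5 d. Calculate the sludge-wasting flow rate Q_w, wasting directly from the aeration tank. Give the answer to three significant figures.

Q_w ≈ 72.8 m³/d

Rearranging the biomass balance for a CMAS with decay, V = Y·Q·ΔS·θ_c / [X·(1+k_d θ_c)] = 0.581 × 333 × (2640 − 9.25) × 21.5 / [1990 × (1 + 0.117 × 21.5)] = 1.09×10^7 / 6996 = 1564 m³.
Wasting from the aeration tank: Q_w = V / θ_c = 1564 / 21.5 = 72.75 m³/d.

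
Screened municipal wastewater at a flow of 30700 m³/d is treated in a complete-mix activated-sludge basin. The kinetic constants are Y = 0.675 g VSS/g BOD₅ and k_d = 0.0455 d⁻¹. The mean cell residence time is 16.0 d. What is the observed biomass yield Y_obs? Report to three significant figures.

The observed yield is Y_obs = Y/(1 + k_d·θ_c) = 0.675 / (1 + 0.0455 × 16.0) = 0.675 / 1.728 = 0.3906 g VSS per g BOD₅ removed.

Y_obs ≈ 0.391 g VSS/g BOD₅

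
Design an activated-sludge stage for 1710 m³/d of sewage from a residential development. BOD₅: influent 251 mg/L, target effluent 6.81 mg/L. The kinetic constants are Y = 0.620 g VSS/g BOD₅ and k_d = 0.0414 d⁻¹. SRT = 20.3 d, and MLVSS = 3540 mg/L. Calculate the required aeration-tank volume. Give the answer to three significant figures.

V ≈ 807 m³

From the SRT design equation V = Y Q (S₀−S) θ_c / [X (1 + k_d θ_c)] = 0.620 × 1710 × (251 − 6.81) × 20.3 / [3540 × (1 + 0.0414 × 20.3)] = 5.26×10^6 / 6515 = 806.7 m³.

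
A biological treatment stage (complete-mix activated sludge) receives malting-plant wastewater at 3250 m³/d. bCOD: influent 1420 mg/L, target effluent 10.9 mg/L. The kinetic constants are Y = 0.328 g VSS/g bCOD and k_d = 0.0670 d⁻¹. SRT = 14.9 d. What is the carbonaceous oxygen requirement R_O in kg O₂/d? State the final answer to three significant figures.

The observed yield is Y_obs = Y/(1 + k_d·θ_c) = 0.328 / (1 + 0.0670 × 14.9) = 0.328 / 1.998 = 0.1641 g VSS per g bCOD removed.
Mass of bCOD removed per day: Q(S₀ − S) = 3250 × 1409 g/m³ = 4580 kg/d.
Biomass synthesised: P_X = Y_obs × 4580 = 751.7 kg VSS/d.
R_O = Q·(S₀ − S) − 1.42·P_X = 4580 − 1.42 × 751.7 = 3512 kg O₂/d.

R_O ≈ 3510 kg O₂/d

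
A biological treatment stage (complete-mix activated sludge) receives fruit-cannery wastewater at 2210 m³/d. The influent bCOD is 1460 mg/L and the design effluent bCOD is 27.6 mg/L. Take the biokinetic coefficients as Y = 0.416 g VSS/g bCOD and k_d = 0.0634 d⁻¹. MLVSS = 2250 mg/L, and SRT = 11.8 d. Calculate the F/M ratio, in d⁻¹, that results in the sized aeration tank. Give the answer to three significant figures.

F/M ≈ 0.363 d⁻¹

From the SRT design equation V = Y Q (S₀−S) θ_c / [X (1 + k_d θ_c)] = 0.416 × 2210 × (1460 − 27.6) × 11.8 / [2250 × (1 + 0.0634 × 11.8)] = 1.55×10^7 / 3933 = 3951 m³.
Food-to-microorganism ratio F/M = Q S₀ / (V X) = 2210 × 1460 / (3951 × 2250) = 0.3630 d⁻¹.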